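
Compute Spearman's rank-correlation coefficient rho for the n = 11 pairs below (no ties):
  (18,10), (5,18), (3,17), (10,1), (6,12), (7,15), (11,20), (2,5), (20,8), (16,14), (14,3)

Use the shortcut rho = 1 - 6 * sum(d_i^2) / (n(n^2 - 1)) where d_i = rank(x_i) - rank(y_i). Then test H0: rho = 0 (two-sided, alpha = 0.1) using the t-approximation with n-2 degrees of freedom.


Step 1: Rank x and y separately (midranks; no ties here).
rank(x): 18->10, 5->3, 3->2, 10->6, 6->4, 7->5, 11->7, 2->1, 20->11, 16->9, 14->8
rank(y): 10->5, 18->10, 17->9, 1->1, 12->6, 15->8, 20->11, 5->3, 8->4, 14->7, 3->2
Step 2: d_i = R_x(i) - R_y(i); compute d_i^2.
  (10-5)^2=25, (3-10)^2=49, (2-9)^2=49, (6-1)^2=25, (4-6)^2=4, (5-8)^2=9, (7-11)^2=16, (1-3)^2=4, (11-4)^2=49, (9-7)^2=4, (8-2)^2=36
sum(d^2) = 270.
Step 3: rho = 1 - 6*270 / (11*(11^2 - 1)) = 1 - 1620/1320 = -0.227273.
Step 4: Under H0, t = rho * sqrt((n-2)/(1-rho^2)) = -0.7001 ~ t(9).
Step 5: Two-sided p-value from the t-distribution with 9 df = 0.501536.
Step 6: alpha = 0.1. fail to reject H0.

rho = -0.2273, p = 0.501536, fail to reject H0 at alpha = 0.1.


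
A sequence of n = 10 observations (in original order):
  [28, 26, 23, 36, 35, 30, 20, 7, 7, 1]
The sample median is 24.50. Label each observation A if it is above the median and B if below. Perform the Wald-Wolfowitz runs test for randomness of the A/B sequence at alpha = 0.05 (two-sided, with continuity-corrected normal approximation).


Step 1: Compute median = 24.50; label A = above, B = below.
Labels in order: AABAAABBBB  (n_A = 5, n_B = 5)
Step 2: Count runs R = 4.
Step 3: Under H0 (random ordering), E[R] = 2*n_A*n_B/(n_A+n_B) + 1 = 2*5*5/10 + 1 = 6.0000.
        Var[R] = 2*n_A*n_B*(2*n_A*n_B - n_A - n_B) / ((n_A+n_B)^2 * (n_A+n_B-1)) = 2000/900 = 2.2222.
        SD[R] = 1.4907.
Step 4: Continuity-corrected z = (R + 0.5 - E[R]) / SD[R] = (4 + 0.5 - 6.0000) / 1.4907 = -1.0062.
Step 5: Two-sided p-value via normal approximation = 2*(1 - Phi(|z|)) = 0.314305.
Step 6: alpha = 0.05. fail to reject H0.

R = 4, z = -1.0062, p = 0.314305, fail to reject H0.


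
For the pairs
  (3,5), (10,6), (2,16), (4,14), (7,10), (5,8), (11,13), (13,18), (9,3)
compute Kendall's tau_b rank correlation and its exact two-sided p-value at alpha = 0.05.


Step 1: Enumerate the 36 unordered pairs (i,j) with i<j and classify each by sign(x_j-x_i) * sign(y_j-y_i).
  (1,2):dx=+7,dy=+1->C; (1,3):dx=-1,dy=+11->D; (1,4):dx=+1,dy=+9->C; (1,5):dx=+4,dy=+5->C
  (1,6):dx=+2,dy=+3->C; (1,7):dx=+8,dy=+8->C; (1,8):dx=+10,dy=+13->C; (1,9):dx=+6,dy=-2->D
  (2,3):dx=-8,dy=+10->D; (2,4):dx=-6,dy=+8->D; (2,5):dx=-3,dy=+4->D; (2,6):dx=-5,dy=+2->D
  (2,7):dx=+1,dy=+7->C; (2,8):dx=+3,dy=+12->C; (2,9):dx=-1,dy=-3->C; (3,4):dx=+2,dy=-2->D
  (3,5):dx=+5,dy=-6->D; (3,6):dx=+3,dy=-8->D; (3,7):dx=+9,dy=-3->D; (3,8):dx=+11,dy=+2->C
  (3,9):dx=+7,dy=-13->D; (4,5):dx=+3,dy=-4->D; (4,6):dx=+1,dy=-6->D; (4,7):dx=+7,dy=-1->D
  (4,8):dx=+9,dy=+4->C; (4,9):dx=+5,dy=-11->D; (5,6):dx=-2,dy=-2->C; (5,7):dx=+4,dy=+3->C
  (5,8):dx=+6,dy=+8->C; (5,9):dx=+2,dy=-7->D; (6,7):dx=+6,dy=+5->C; (6,8):dx=+8,dy=+10->C
  (6,9):dx=+4,dy=-5->D; (7,8):dx=+2,dy=+5->C; (7,9):dx=-2,dy=-10->C; (8,9):dx=-4,dy=-15->C
Step 2: C = 19, D = 17, total pairs = 36.
Step 3: tau = (C - D)/(n(n-1)/2) = (19 - 17)/36 = 0.055556.
Step 4: Exact two-sided p-value (enumerate n! = 362880 permutations of y under H0): p = 0.919455.
Step 5: alpha = 0.05. fail to reject H0.

tau_b = 0.0556 (C=19, D=17), p = 0.919455, fail to reject H0.


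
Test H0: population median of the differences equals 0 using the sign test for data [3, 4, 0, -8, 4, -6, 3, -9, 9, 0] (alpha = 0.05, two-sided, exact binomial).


Step 1: Discard zero differences. Original n = 10; n_eff = number of nonzero differences = 8.
Nonzero differences (with sign): +3, +4, -8, +4, -6, +3, -9, +9
Step 2: Count signs: positive = 5, negative = 3.
Step 3: Under H0: P(positive) = 0.5, so the number of positives S ~ Bin(8, 0.5).
Step 4: Two-sided exact p-value = sum of Bin(8,0.5) probabilities at or below the observed probability = 0.726562.
Step 5: alpha = 0.05. fail to reject H0.

n_eff = 8, pos = 5, neg = 3, p = 0.726562, fail to reject H0.


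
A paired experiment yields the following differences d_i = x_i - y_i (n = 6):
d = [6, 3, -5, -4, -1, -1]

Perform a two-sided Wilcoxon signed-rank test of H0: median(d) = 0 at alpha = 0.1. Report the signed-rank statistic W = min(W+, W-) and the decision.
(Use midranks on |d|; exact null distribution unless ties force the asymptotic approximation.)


Step 1: Drop any zero differences (none here) and take |d_i|.
|d| = [6, 3, 5, 4, 1, 1]
Step 2: Midrank |d_i| (ties get averaged ranks).
ranks: |6|->6, |3|->3, |5|->5, |4|->4, |1|->1.5, |1|->1.5
Step 3: Attach original signs; sum ranks with positive sign and with negative sign.
W+ = 6 + 3 = 9
W- = 5 + 4 + 1.5 + 1.5 = 12
(Check: W+ + W- = 21 should equal n(n+1)/2 = 21.)
Step 4: Test statistic W = min(W+, W-) = 9.
Step 5: Ties in |d|, so use the tie-corrected normal approximation.
        E[W] = n(n+1)/4 = 6*7/4 = 10.5.
        Tie groups: |d|=1 (t=2); sum(t^3 - t) = 6.
        Var[W] = n(n+1)(2n+1)/24 - sum(t^3-t)/48 = 546/24 - 6/48 = 22.625.
        z = (W - E[W]) / sqrt(Var[W]) = (9 - 10.5) / 4.7566 = -0.3154.
        Two-sided p = 2*Phi(z) = 0.752494.
Step 6: alpha = 0.1. fail to reject H0.

W+ = 9, W- = 12, W = min = 9, p = 0.752494, fail to reject H0.


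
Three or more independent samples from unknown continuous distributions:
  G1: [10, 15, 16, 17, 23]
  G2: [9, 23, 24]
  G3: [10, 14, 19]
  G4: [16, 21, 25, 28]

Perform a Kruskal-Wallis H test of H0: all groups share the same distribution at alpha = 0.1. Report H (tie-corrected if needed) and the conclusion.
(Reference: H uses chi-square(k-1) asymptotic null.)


Step 1: Combine all N = 15 observations and assign midranks.
sorted (value, group, rank): (9,G2,1), (10,G1,2.5), (10,G3,2.5), (14,G3,4), (15,G1,5), (16,G1,6.5), (16,G4,6.5), (17,G1,8), (19,G3,9), (21,G4,10), (23,G1,11.5), (23,G2,11.5), (24,G2,13), (25,G4,14), (28,G4,15)
Step 2: Sum ranks within each group.
R_1 = 33.5 (n_1 = 5)
R_2 = 25.5 (n_2 = 3)
R_3 = 15.5 (n_3 = 3)
R_4 = 45.5 (n_4 = 4)
Step 3: H = 12/(N(N+1)) * sum(R_i^2/n_i) - 3(N+1)
     = 12/(15*16) * (33.5^2/5 + 25.5^2/3 + 15.5^2/3 + 45.5^2/4) - 3*16
     = 0.050000 * 1038.85 - 48
     = 3.942292.
Step 4: Ties present; correction factor C = 1 - 18/(15^3 - 15) = 0.994643. Corrected H = 3.942292 / 0.994643 = 3.963525.
Step 5: Under H0, H ~ chi^2(3); p-value = 0.265430.
Step 6: alpha = 0.1. fail to reject H0.

H = 3.9635, df = 3, p = 0.265430, fail to reject H0.


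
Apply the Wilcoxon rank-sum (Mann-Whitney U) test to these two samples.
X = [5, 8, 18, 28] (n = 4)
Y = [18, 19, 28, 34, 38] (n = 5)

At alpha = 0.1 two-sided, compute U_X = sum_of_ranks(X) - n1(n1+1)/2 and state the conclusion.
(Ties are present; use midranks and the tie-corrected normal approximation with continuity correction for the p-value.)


Step 1: Combine and sort all 9 observations; assign midranks.
sorted (value, group): (5,X), (8,X), (18,X), (18,Y), (19,Y), (28,X), (28,Y), (34,Y), (38,Y)
ranks: 5->1, 8->2, 18->3.5, 18->3.5, 19->5, 28->6.5, 28->6.5, 34->8, 38->9
Step 2: Rank sum for X: R1 = 1 + 2 + 3.5 + 6.5 = 13.
Step 3: U_X = R1 - n1(n1+1)/2 = 13 - 4*5/2 = 13 - 10 = 3.
       U_Y = n1*n2 - U_X = 20 - 3 = 17.
Step 4: Ties are present, so use the tie-corrected normal approximation (with continuity correction) for the p-value.
Step 5: p-value = 0.108361; compare to alpha = 0.1. fail to reject H0.

U_X = 3, p = 0.108361, fail to reject H0 at alpha = 0.1.


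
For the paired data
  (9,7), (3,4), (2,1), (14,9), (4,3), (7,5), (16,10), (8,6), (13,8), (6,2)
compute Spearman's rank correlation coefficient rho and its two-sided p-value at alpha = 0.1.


Step 1: Rank x and y separately (midranks; no ties here).
rank(x): 9->7, 3->2, 2->1, 14->9, 4->3, 7->5, 16->10, 8->6, 13->8, 6->4
rank(y): 7->7, 4->4, 1->1, 9->9, 3->3, 5->5, 10->10, 6->6, 8->8, 2->2
Step 2: d_i = R_x(i) - R_y(i); compute d_i^2.
  (7-7)^2=0, (2-4)^2=4, (1-1)^2=0, (9-9)^2=0, (3-3)^2=0, (5-5)^2=0, (10-10)^2=0, (6-6)^2=0, (8-8)^2=0, (4-2)^2=4
sum(d^2) = 8.
Step 3: rho = 1 - 6*8 / (10*(10^2 - 1)) = 1 - 48/990 = 0.951515.
Step 4: Under H0, t = rho * sqrt((n-2)/(1-rho^2)) = 8.7493 ~ t(8).
Step 5: Two-sided p-value from the t-distribution with 8 df = 0.000023.
Step 6: alpha = 0.1. reject H0.

rho = 0.9515, p = 0.000023, reject H0 at alpha = 0.1.


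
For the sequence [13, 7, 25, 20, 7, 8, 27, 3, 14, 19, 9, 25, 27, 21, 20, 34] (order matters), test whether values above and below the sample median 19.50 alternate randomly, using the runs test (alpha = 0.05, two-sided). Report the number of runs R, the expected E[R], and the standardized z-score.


Step 1: Compute median = 19.50; label A = above, B = below.
Labels in order: BBAABBABBBBAAAAA  (n_A = 8, n_B = 8)
Step 2: Count runs R = 6.
Step 3: Under H0 (random ordering), E[R] = 2*n_A*n_B/(n_A+n_B) + 1 = 2*8*8/16 + 1 = 9.0000.
        Var[R] = 2*n_A*n_B*(2*n_A*n_B - n_A - n_B) / ((n_A+n_B)^2 * (n_A+n_B-1)) = 14336/3840 = 3.7333.
        SD[R] = 1.9322.
Step 4: Continuity-corrected z = (R + 0.5 - E[R]) / SD[R] = (6 + 0.5 - 9.0000) / 1.9322 = -1.2939.
Step 5: Two-sided p-value via normal approximation = 2*(1 - Phi(|z|)) = 0.195709.
Step 6: alpha = 0.05. fail to reject H0.

R = 6, z = -1.2939, p = 0.195709, fail to reject H0.


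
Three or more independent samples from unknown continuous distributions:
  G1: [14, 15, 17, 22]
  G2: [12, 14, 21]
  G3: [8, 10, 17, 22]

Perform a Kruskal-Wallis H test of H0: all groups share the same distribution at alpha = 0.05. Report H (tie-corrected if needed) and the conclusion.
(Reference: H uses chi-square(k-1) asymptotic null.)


Step 1: Combine all N = 11 observations and assign midranks.
sorted (value, group, rank): (8,G3,1), (10,G3,2), (12,G2,3), (14,G1,4.5), (14,G2,4.5), (15,G1,6), (17,G1,7.5), (17,G3,7.5), (21,G2,9), (22,G1,10.5), (22,G3,10.5)
Step 2: Sum ranks within each group.
R_1 = 28.5 (n_1 = 4)
R_2 = 16.5 (n_2 = 3)
R_3 = 21 (n_3 = 4)
Step 3: H = 12/(N(N+1)) * sum(R_i^2/n_i) - 3(N+1)
     = 12/(11*12) * (28.5^2/4 + 16.5^2/3 + 21^2/4) - 3*12
     = 0.090909 * 404.062 - 36
     = 0.732955.
Step 4: Ties present; correction factor C = 1 - 18/(11^3 - 11) = 0.986364. Corrected H = 0.732955 / 0.986364 = 0.743088.
Step 5: Under H0, H ~ chi^2(2); p-value = 0.689669.
Step 6: alpha = 0.05. fail to reject H0.

H = 0.7431, df = 2, p = 0.689669, fail to reject H0.


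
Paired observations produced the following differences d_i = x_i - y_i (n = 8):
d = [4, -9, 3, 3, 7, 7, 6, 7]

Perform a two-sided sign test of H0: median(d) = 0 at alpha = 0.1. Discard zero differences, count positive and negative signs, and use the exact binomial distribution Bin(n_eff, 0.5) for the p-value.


Step 1: Discard zero differences. Original n = 8; n_eff = number of nonzero differences = 8.
Nonzero differences (with sign): +4, -9, +3, +3, +7, +7, +6, +7
Step 2: Count signs: positive = 7, negative = 1.
Step 3: Under H0: P(positive) = 0.5, so the number of positives S ~ Bin(8, 0.5).
Step 4: Two-sided exact p-value = sum of Bin(8,0.5) probabilities at or below the observed probability = 0.070312.
Step 5: alpha = 0.1. reject H0.

n_eff = 8, pos = 7, neg = 1, p = 0.070312, reject H0.


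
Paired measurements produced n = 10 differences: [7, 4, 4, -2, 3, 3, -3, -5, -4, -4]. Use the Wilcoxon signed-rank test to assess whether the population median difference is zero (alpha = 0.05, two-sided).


Step 1: Drop any zero differences (none here) and take |d_i|.
|d| = [7, 4, 4, 2, 3, 3, 3, 5, 4, 4]
Step 2: Midrank |d_i| (ties get averaged ranks).
ranks: |7|->10, |4|->6.5, |4|->6.5, |2|->1, |3|->3, |3|->3, |3|->3, |5|->9, |4|->6.5, |4|->6.5
Step 3: Attach original signs; sum ranks with positive sign and with negative sign.
W+ = 10 + 6.5 + 6.5 + 3 + 3 = 29
W- = 1 + 3 + 9 + 6.5 + 6.5 = 26
(Check: W+ + W- = 55 should equal n(n+1)/2 = 55.)
Step 4: Test statistic W = min(W+, W-) = 26.
Step 5: Ties in |d|, so use the tie-corrected normal approximation.
        E[W] = n(n+1)/4 = 10*11/4 = 27.5.
        Tie groups: |d|=3 (t=3), |d|=4 (t=4); sum(t^3 - t) = 84.
        Var[W] = n(n+1)(2n+1)/24 - sum(t^3-t)/48 = 2310/24 - 84/48 = 94.5.
        z = (W - E[W]) / sqrt(Var[W]) = (26 - 27.5) / 9.7211 = -0.1543.
        Two-sided p = 2*Phi(z) = 0.877371.
Step 6: alpha = 0.05. fail to reject H0.

W+ = 29, W- = 26, W = min = 26, p = 0.877371, fail to reject H0.


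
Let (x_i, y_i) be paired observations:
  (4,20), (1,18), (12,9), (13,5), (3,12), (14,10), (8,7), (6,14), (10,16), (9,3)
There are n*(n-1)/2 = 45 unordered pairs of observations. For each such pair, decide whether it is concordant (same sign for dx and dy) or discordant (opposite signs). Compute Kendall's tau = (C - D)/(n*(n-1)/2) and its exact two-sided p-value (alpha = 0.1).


Step 1: Enumerate the 45 unordered pairs (i,j) with i<j and classify each by sign(x_j-x_i) * sign(y_j-y_i).
  (1,2):dx=-3,dy=-2->C; (1,3):dx=+8,dy=-11->D; (1,4):dx=+9,dy=-15->D; (1,5):dx=-1,dy=-8->C
  (1,6):dx=+10,dy=-10->D; (1,7):dx=+4,dy=-13->D; (1,8):dx=+2,dy=-6->D; (1,9):dx=+6,dy=-4->D
  (1,10):dx=+5,dy=-17->D; (2,3):dx=+11,dy=-9->D; (2,4):dx=+12,dy=-13->D; (2,5):dx=+2,dy=-6->D
  (2,6):dx=+13,dy=-8->D; (2,7):dx=+7,dy=-11->D; (2,8):dx=+5,dy=-4->D; (2,9):dx=+9,dy=-2->D
  (2,10):dx=+8,dy=-15->D; (3,4):dx=+1,dy=-4->D; (3,5):dx=-9,dy=+3->D; (3,6):dx=+2,dy=+1->C
  (3,7):dx=-4,dy=-2->C; (3,8):dx=-6,dy=+5->D; (3,9):dx=-2,dy=+7->D; (3,10):dx=-3,dy=-6->C
  (4,5):dx=-10,dy=+7->D; (4,6):dx=+1,dy=+5->C; (4,7):dx=-5,dy=+2->D; (4,8):dx=-7,dy=+9->D
  (4,9):dx=-3,dy=+11->D; (4,10):dx=-4,dy=-2->C; (5,6):dx=+11,dy=-2->D; (5,7):dx=+5,dy=-5->D
  (5,8):dx=+3,dy=+2->C; (5,9):dx=+7,dy=+4->C; (5,10):dx=+6,dy=-9->D; (6,7):dx=-6,dy=-3->C
  (6,8):dx=-8,dy=+4->D; (6,9):dx=-4,dy=+6->D; (6,10):dx=-5,dy=-7->C; (7,8):dx=-2,dy=+7->D
  (7,9):dx=+2,dy=+9->C; (7,10):dx=+1,dy=-4->D; (8,9):dx=+4,dy=+2->C; (8,10):dx=+3,dy=-11->D
  (9,10):dx=-1,dy=-13->C
Step 2: C = 14, D = 31, total pairs = 45.
Step 3: tau = (C - D)/(n(n-1)/2) = (14 - 31)/45 = -0.377778.
Step 4: Exact two-sided p-value (enumerate n! = 3628800 permutations of y under H0): p = 0.155742.
Step 5: alpha = 0.1. fail to reject H0.

tau_b = -0.3778 (C=14, D=31), p = 0.155742, fail to reject H0.


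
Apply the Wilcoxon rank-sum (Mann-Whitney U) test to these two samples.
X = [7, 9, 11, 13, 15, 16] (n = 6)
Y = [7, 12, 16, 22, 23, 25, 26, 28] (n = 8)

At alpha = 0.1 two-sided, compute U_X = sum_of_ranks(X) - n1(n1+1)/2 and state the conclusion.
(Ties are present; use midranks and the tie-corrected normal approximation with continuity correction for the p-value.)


Step 1: Combine and sort all 14 observations; assign midranks.
sorted (value, group): (7,X), (7,Y), (9,X), (11,X), (12,Y), (13,X), (15,X), (16,X), (16,Y), (22,Y), (23,Y), (25,Y), (26,Y), (28,Y)
ranks: 7->1.5, 7->1.5, 9->3, 11->4, 12->5, 13->6, 15->7, 16->8.5, 16->8.5, 22->10, 23->11, 25->12, 26->13, 28->14
Step 2: Rank sum for X: R1 = 1.5 + 3 + 4 + 6 + 7 + 8.5 = 30.
Step 3: U_X = R1 - n1(n1+1)/2 = 30 - 6*7/2 = 30 - 21 = 9.
       U_Y = n1*n2 - U_X = 48 - 9 = 39.
Step 4: Ties are present, so use the tie-corrected normal approximation (with continuity correction) for the p-value.
Step 5: p-value = 0.060646; compare to alpha = 0.1. reject H0.

U_X = 9, p = 0.060646, reject H0 at alpha = 0.1.


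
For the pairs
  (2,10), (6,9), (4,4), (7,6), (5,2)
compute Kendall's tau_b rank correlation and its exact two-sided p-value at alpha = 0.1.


Step 1: Enumerate the 10 unordered pairs (i,j) with i<j and classify each by sign(x_j-x_i) * sign(y_j-y_i).
  (1,2):dx=+4,dy=-1->D; (1,3):dx=+2,dy=-6->D; (1,4):dx=+5,dy=-4->D; (1,5):dx=+3,dy=-8->D
  (2,3):dx=-2,dy=-5->C; (2,4):dx=+1,dy=-3->D; (2,5):dx=-1,dy=-7->C; (3,4):dx=+3,dy=+2->C
  (3,5):dx=+1,dy=-2->D; (4,5):dx=-2,dy=-4->C
Step 2: C = 4, D = 6, total pairs = 10.
Step 3: tau = (C - D)/(n(n-1)/2) = (4 - 6)/10 = -0.200000.
Step 4: Exact two-sided p-value (enumerate n! = 120 permutations of y under H0): p = 0.816667.
Step 5: alpha = 0.1. fail to reject H0.

tau_b = -0.2000 (C=4, D=6), p = 0.816667, fail to reject H0.


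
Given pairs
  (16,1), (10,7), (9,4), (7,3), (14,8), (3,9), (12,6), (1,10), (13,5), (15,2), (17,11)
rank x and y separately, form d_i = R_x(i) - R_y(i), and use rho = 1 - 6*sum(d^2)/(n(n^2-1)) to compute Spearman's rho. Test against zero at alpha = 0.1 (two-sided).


Step 1: Rank x and y separately (midranks; no ties here).
rank(x): 16->10, 10->5, 9->4, 7->3, 14->8, 3->2, 12->6, 1->1, 13->7, 15->9, 17->11
rank(y): 1->1, 7->7, 4->4, 3->3, 8->8, 9->9, 6->6, 10->10, 5->5, 2->2, 11->11
Step 2: d_i = R_x(i) - R_y(i); compute d_i^2.
  (10-1)^2=81, (5-7)^2=4, (4-4)^2=0, (3-3)^2=0, (8-8)^2=0, (2-9)^2=49, (6-6)^2=0, (1-10)^2=81, (7-5)^2=4, (9-2)^2=49, (11-11)^2=0
sum(d^2) = 268.
Step 3: rho = 1 - 6*268 / (11*(11^2 - 1)) = 1 - 1608/1320 = -0.218182.
Step 4: Under H0, t = rho * sqrt((n-2)/(1-rho^2)) = -0.6707 ~ t(9).
Step 5: Two-sided p-value from the t-distribution with 9 df = 0.519248.
Step 6: alpha = 0.1. fail to reject H0.

rho = -0.2182, p = 0.519248, fail to reject H0 at alpha = 0.1.


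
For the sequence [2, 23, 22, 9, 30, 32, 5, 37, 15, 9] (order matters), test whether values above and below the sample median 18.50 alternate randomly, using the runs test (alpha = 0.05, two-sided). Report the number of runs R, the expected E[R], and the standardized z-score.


Step 1: Compute median = 18.50; label A = above, B = below.
Labels in order: BAABAABABB  (n_A = 5, n_B = 5)
Step 2: Count runs R = 7.
Step 3: Under H0 (random ordering), E[R] = 2*n_A*n_B/(n_A+n_B) + 1 = 2*5*5/10 + 1 = 6.0000.
        Var[R] = 2*n_A*n_B*(2*n_A*n_B - n_A - n_B) / ((n_A+n_B)^2 * (n_A+n_B-1)) = 2000/900 = 2.2222.
        SD[R] = 1.4907.
Step 4: Continuity-corrected z = (R - 0.5 - E[R]) / SD[R] = (7 - 0.5 - 6.0000) / 1.4907 = 0.3354.
Step 5: Two-sided p-value via normal approximation = 2*(1 - Phi(|z|)) = 0.737316.
Step 6: alpha = 0.05. fail to reject H0.

R = 7, z = 0.3354, p = 0.737316, fail to reject H0.


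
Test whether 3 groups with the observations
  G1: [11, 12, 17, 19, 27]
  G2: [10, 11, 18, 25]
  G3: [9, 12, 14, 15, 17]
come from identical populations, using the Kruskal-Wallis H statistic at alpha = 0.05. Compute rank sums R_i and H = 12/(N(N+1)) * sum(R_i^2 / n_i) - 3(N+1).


Step 1: Combine all N = 14 observations and assign midranks.
sorted (value, group, rank): (9,G3,1), (10,G2,2), (11,G1,3.5), (11,G2,3.5), (12,G1,5.5), (12,G3,5.5), (14,G3,7), (15,G3,8), (17,G1,9.5), (17,G3,9.5), (18,G2,11), (19,G1,12), (25,G2,13), (27,G1,14)
Step 2: Sum ranks within each group.
R_1 = 44.5 (n_1 = 5)
R_2 = 29.5 (n_2 = 4)
R_3 = 31 (n_3 = 5)
Step 3: H = 12/(N(N+1)) * sum(R_i^2/n_i) - 3(N+1)
     = 12/(14*15) * (44.5^2/5 + 29.5^2/4 + 31^2/5) - 3*15
     = 0.057143 * 805.812 - 45
     = 1.046429.
Step 4: Ties present; correction factor C = 1 - 18/(14^3 - 14) = 0.993407. Corrected H = 1.046429 / 0.993407 = 1.053374.
Step 5: Under H0, H ~ chi^2(2); p-value = 0.590558.
Step 6: alpha = 0.05. fail to reject H0.

H = 1.0534, df = 2, p = 0.590558, fail to reject H0.


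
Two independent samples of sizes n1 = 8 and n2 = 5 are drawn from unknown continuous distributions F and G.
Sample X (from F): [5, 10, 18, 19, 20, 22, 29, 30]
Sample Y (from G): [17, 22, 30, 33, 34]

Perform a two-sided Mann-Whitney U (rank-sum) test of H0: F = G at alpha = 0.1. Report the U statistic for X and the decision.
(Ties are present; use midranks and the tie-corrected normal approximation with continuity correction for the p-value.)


Step 1: Combine and sort all 13 observations; assign midranks.
sorted (value, group): (5,X), (10,X), (17,Y), (18,X), (19,X), (20,X), (22,X), (22,Y), (29,X), (30,X), (30,Y), (33,Y), (34,Y)
ranks: 5->1, 10->2, 17->3, 18->4, 19->5, 20->6, 22->7.5, 22->7.5, 29->9, 30->10.5, 30->10.5, 33->12, 34->13
Step 2: Rank sum for X: R1 = 1 + 2 + 4 + 5 + 6 + 7.5 + 9 + 10.5 = 45.
Step 3: U_X = R1 - n1(n1+1)/2 = 45 - 8*9/2 = 45 - 36 = 9.
       U_Y = n1*n2 - U_X = 40 - 9 = 31.
Step 4: Ties are present, so use the tie-corrected normal approximation (with continuity correction) for the p-value.
Step 5: p-value = 0.123248; compare to alpha = 0.1. fail to reject H0.

U_X = 9, p = 0.123248, fail to reject H0 at alpha = 0.1.


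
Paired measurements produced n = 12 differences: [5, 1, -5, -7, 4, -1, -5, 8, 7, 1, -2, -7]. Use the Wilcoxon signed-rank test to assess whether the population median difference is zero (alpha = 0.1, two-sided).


Step 1: Drop any zero differences (none here) and take |d_i|.
|d| = [5, 1, 5, 7, 4, 1, 5, 8, 7, 1, 2, 7]
Step 2: Midrank |d_i| (ties get averaged ranks).
ranks: |5|->7, |1|->2, |5|->7, |7|->10, |4|->5, |1|->2, |5|->7, |8|->12, |7|->10, |1|->2, |2|->4, |7|->10
Step 3: Attach original signs; sum ranks with positive sign and with negative sign.
W+ = 7 + 2 + 5 + 12 + 10 + 2 = 38
W- = 7 + 10 + 2 + 7 + 4 + 10 = 40
(Check: W+ + W- = 78 should equal n(n+1)/2 = 78.)
Step 4: Test statistic W = min(W+, W-) = 38.
Step 5: Ties in |d|, so use the tie-corrected normal approximation.
        E[W] = n(n+1)/4 = 12*13/4 = 39.
        Tie groups: |d|=1 (t=3), |d|=5 (t=3), |d|=7 (t=3); sum(t^3 - t) = 72.
        Var[W] = n(n+1)(2n+1)/24 - sum(t^3-t)/48 = 3900/24 - 72/48 = 161.
        z = (W - E[W]) / sqrt(Var[W]) = (38 - 39) / 12.6886 = -0.0788.
        Two-sided p = 2*Phi(z) = 0.937183.
Step 6: alpha = 0.1. fail to reject H0.

W+ = 38, W- = 40, W = min = 38, p = 0.937183, fail to reject H0.


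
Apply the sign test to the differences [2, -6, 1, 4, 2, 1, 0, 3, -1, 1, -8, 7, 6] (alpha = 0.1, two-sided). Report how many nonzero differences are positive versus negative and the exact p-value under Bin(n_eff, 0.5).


Step 1: Discard zero differences. Original n = 13; n_eff = number of nonzero differences = 12.
Nonzero differences (with sign): +2, -6, +1, +4, +2, +1, +3, -1, +1, -8, +7, +6
Step 2: Count signs: positive = 9, negative = 3.
Step 3: Under H0: P(positive) = 0.5, so the number of positives S ~ Bin(12, 0.5).
Step 4: Two-sided exact p-value = sum of Bin(12,0.5) probabilities at or below the observed probability = 0.145996.
Step 5: alpha = 0.1. fail to reject H0.

n_eff = 12, pos = 9, neg = 3, p = 0.145996, fail to reject H0.


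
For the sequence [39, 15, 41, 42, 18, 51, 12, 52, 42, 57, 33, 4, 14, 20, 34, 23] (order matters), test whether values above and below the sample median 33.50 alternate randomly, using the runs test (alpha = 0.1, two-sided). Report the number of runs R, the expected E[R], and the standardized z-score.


Step 1: Compute median = 33.50; label A = above, B = below.
Labels in order: ABAABABAAABBBBAB  (n_A = 8, n_B = 8)
Step 2: Count runs R = 10.
Step 3: Under H0 (random ordering), E[R] = 2*n_A*n_B/(n_A+n_B) + 1 = 2*8*8/16 + 1 = 9.0000.
        Var[R] = 2*n_A*n_B*(2*n_A*n_B - n_A - n_B) / ((n_A+n_B)^2 * (n_A+n_B-1)) = 14336/3840 = 3.7333.
        SD[R] = 1.9322.
Step 4: Continuity-corrected z = (R - 0.5 - E[R]) / SD[R] = (10 - 0.5 - 9.0000) / 1.9322 = 0.2588.
Step 5: Two-sided p-value via normal approximation = 2*(1 - Phi(|z|)) = 0.795809.
Step 6: alpha = 0.1. fail to reject H0.

R = 10, z = 0.2588, p = 0.795809, fail to reject H0.


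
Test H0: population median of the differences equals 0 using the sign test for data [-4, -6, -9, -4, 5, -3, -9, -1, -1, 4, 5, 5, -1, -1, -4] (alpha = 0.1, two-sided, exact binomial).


Step 1: Discard zero differences. Original n = 15; n_eff = number of nonzero differences = 15.
Nonzero differences (with sign): -4, -6, -9, -4, +5, -3, -9, -1, -1, +4, +5, +5, -1, -1, -4
Step 2: Count signs: positive = 4, negative = 11.
Step 3: Under H0: P(positive) = 0.5, so the number of positives S ~ Bin(15, 0.5).
Step 4: Two-sided exact p-value = sum of Bin(15,0.5) probabilities at or below the observed probability = 0.118469.
Step 5: alpha = 0.1. fail to reject H0.

n_eff = 15, pos = 4, neg = 11, p = 0.118469, fail to reject H0.


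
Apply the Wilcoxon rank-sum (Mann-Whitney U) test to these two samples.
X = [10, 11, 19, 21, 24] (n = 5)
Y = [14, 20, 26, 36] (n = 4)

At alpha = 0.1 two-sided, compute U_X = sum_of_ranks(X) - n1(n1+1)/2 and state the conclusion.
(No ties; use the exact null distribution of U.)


Step 1: Combine and sort all 9 observations; assign midranks.
sorted (value, group): (10,X), (11,X), (14,Y), (19,X), (20,Y), (21,X), (24,X), (26,Y), (36,Y)
ranks: 10->1, 11->2, 14->3, 19->4, 20->5, 21->6, 24->7, 26->8, 36->9
Step 2: Rank sum for X: R1 = 1 + 2 + 4 + 6 + 7 = 20.
Step 3: U_X = R1 - n1(n1+1)/2 = 20 - 5*6/2 = 20 - 15 = 5.
       U_Y = n1*n2 - U_X = 20 - 5 = 15.
Step 4: No ties, so the exact null distribution of U (based on enumerating the C(9,5) = 126 equally likely rank assignments) gives the two-sided p-value.
Step 5: p-value = 0.285714; compare to alpha = 0.1. fail to reject H0.

U_X = 5, p = 0.285714, fail to reject H0 at alpha = 0.1.


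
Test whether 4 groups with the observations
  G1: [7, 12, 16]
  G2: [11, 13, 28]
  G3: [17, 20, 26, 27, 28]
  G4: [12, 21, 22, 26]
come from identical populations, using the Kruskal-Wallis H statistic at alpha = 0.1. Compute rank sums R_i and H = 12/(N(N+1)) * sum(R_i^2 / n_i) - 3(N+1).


Step 1: Combine all N = 15 observations and assign midranks.
sorted (value, group, rank): (7,G1,1), (11,G2,2), (12,G1,3.5), (12,G4,3.5), (13,G2,5), (16,G1,6), (17,G3,7), (20,G3,8), (21,G4,9), (22,G4,10), (26,G3,11.5), (26,G4,11.5), (27,G3,13), (28,G2,14.5), (28,G3,14.5)
Step 2: Sum ranks within each group.
R_1 = 10.5 (n_1 = 3)
R_2 = 21.5 (n_2 = 3)
R_3 = 54 (n_3 = 5)
R_4 = 34 (n_4 = 4)
Step 3: H = 12/(N(N+1)) * sum(R_i^2/n_i) - 3(N+1)
     = 12/(15*16) * (10.5^2/3 + 21.5^2/3 + 54^2/5 + 34^2/4) - 3*16
     = 0.050000 * 1063.03 - 48
     = 5.151667.
Step 4: Ties present; correction factor C = 1 - 18/(15^3 - 15) = 0.994643. Corrected H = 5.151667 / 0.994643 = 5.179414.
Step 5: Under H0, H ~ chi^2(3); p-value = 0.159121.
Step 6: alpha = 0.1. fail to reject H0.

H = 5.1794, df = 3, p = 0.159121, fail to reject H0.


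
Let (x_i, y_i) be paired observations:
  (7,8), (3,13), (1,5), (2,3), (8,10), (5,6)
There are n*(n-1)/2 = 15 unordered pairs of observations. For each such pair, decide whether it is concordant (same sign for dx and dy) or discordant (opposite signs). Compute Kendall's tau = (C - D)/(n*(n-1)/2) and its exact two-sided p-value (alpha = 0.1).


Step 1: Enumerate the 15 unordered pairs (i,j) with i<j and classify each by sign(x_j-x_i) * sign(y_j-y_i).
  (1,2):dx=-4,dy=+5->D; (1,3):dx=-6,dy=-3->C; (1,4):dx=-5,dy=-5->C; (1,5):dx=+1,dy=+2->C
  (1,6):dx=-2,dy=-2->C; (2,3):dx=-2,dy=-8->C; (2,4):dx=-1,dy=-10->C; (2,5):dx=+5,dy=-3->D
  (2,6):dx=+2,dy=-7->D; (3,4):dx=+1,dy=-2->D; (3,5):dx=+7,dy=+5->C; (3,6):dx=+4,dy=+1->C
  (4,5):dx=+6,dy=+7->C; (4,6):dx=+3,dy=+3->C; (5,6):dx=-3,dy=-4->C
Step 2: C = 11, D = 4, total pairs = 15.
Step 3: tau = (C - D)/(n(n-1)/2) = (11 - 4)/15 = 0.466667.
Step 4: Exact two-sided p-value (enumerate n! = 720 permutations of y under H0): p = 0.272222.
Step 5: alpha = 0.1. fail to reject H0.

tau_b = 0.4667 (C=11, D=4), p = 0.272222, fail to reject H0.


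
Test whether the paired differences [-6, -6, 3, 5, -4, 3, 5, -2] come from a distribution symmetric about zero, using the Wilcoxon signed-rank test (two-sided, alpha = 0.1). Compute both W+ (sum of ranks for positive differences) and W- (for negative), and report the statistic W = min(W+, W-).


Step 1: Drop any zero differences (none here) and take |d_i|.
|d| = [6, 6, 3, 5, 4, 3, 5, 2]
Step 2: Midrank |d_i| (ties get averaged ranks).
ranks: |6|->7.5, |6|->7.5, |3|->2.5, |5|->5.5, |4|->4, |3|->2.5, |5|->5.5, |2|->1
Step 3: Attach original signs; sum ranks with positive sign and with negative sign.
W+ = 2.5 + 5.5 + 2.5 + 5.5 = 16
W- = 7.5 + 7.5 + 4 + 1 = 20
(Check: W+ + W- = 36 should equal n(n+1)/2 = 36.)
Step 4: Test statistic W = min(W+, W-) = 16.
Step 5: Ties in |d|, so use the tie-corrected normal approximation.
        E[W] = n(n+1)/4 = 8*9/4 = 18.
        Tie groups: |d|=3 (t=2), |d|=5 (t=2), |d|=6 (t=2); sum(t^3 - t) = 18.
        Var[W] = n(n+1)(2n+1)/24 - sum(t^3-t)/48 = 1224/24 - 18/48 = 50.625.
        z = (W - E[W]) / sqrt(Var[W]) = (16 - 18) / 7.1151 = -0.2811.
        Two-sided p = 2*Phi(z) = 0.778640.
Step 6: alpha = 0.1. fail to reject H0.

W+ = 16, W- = 20, W = min = 16, p = 0.778640, fail to reject H0.


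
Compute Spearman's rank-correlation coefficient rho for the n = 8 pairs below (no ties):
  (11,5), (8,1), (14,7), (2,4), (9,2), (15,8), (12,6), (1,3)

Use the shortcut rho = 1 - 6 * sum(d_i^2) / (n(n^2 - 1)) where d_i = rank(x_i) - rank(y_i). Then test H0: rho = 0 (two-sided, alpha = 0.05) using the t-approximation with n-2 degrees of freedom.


Step 1: Rank x and y separately (midranks; no ties here).
rank(x): 11->5, 8->3, 14->7, 2->2, 9->4, 15->8, 12->6, 1->1
rank(y): 5->5, 1->1, 7->7, 4->4, 2->2, 8->8, 6->6, 3->3
Step 2: d_i = R_x(i) - R_y(i); compute d_i^2.
  (5-5)^2=0, (3-1)^2=4, (7-7)^2=0, (2-4)^2=4, (4-2)^2=4, (8-8)^2=0, (6-6)^2=0, (1-3)^2=4
sum(d^2) = 16.
Step 3: rho = 1 - 6*16 / (8*(8^2 - 1)) = 1 - 96/504 = 0.809524.
Step 4: Under H0, t = rho * sqrt((n-2)/(1-rho^2)) = 3.3776 ~ t(6).
Step 5: Two-sided p-value from the t-distribution with 6 df = 0.014903.
Step 6: alpha = 0.05. reject H0.

rho = 0.8095, p = 0.014903, reject H0 at alpha = 0.05.


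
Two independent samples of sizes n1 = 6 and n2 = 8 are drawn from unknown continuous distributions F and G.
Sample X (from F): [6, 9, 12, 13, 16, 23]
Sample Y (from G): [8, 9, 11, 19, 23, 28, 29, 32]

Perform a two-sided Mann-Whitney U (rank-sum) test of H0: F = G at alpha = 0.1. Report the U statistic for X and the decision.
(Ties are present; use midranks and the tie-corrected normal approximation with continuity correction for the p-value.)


Step 1: Combine and sort all 14 observations; assign midranks.
sorted (value, group): (6,X), (8,Y), (9,X), (9,Y), (11,Y), (12,X), (13,X), (16,X), (19,Y), (23,X), (23,Y), (28,Y), (29,Y), (32,Y)
ranks: 6->1, 8->2, 9->3.5, 9->3.5, 11->5, 12->6, 13->7, 16->8, 19->9, 23->10.5, 23->10.5, 28->12, 29->13, 32->14
Step 2: Rank sum for X: R1 = 1 + 3.5 + 6 + 7 + 8 + 10.5 = 36.
Step 3: U_X = R1 - n1(n1+1)/2 = 36 - 6*7/2 = 36 - 21 = 15.
       U_Y = n1*n2 - U_X = 48 - 15 = 33.
Step 4: Ties are present, so use the tie-corrected normal approximation (with continuity correction) for the p-value.
Step 5: p-value = 0.271435; compare to alpha = 0.1. fail to reject H0.

U_X = 15, p = 0.271435, fail to reject H0 at alpha = 0.1.


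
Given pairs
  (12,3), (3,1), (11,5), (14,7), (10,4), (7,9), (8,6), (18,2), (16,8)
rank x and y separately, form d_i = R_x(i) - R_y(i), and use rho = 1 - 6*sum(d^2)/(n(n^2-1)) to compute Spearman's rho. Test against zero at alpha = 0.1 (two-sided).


Step 1: Rank x and y separately (midranks; no ties here).
rank(x): 12->6, 3->1, 11->5, 14->7, 10->4, 7->2, 8->3, 18->9, 16->8
rank(y): 3->3, 1->1, 5->5, 7->7, 4->4, 9->9, 6->6, 2->2, 8->8
Step 2: d_i = R_x(i) - R_y(i); compute d_i^2.
  (6-3)^2=9, (1-1)^2=0, (5-5)^2=0, (7-7)^2=0, (4-4)^2=0, (2-9)^2=49, (3-6)^2=9, (9-2)^2=49, (8-8)^2=0
sum(d^2) = 116.
Step 3: rho = 1 - 6*116 / (9*(9^2 - 1)) = 1 - 696/720 = 0.033333.
Step 4: Under H0, t = rho * sqrt((n-2)/(1-rho^2)) = 0.0882 ~ t(7).
Step 5: Two-sided p-value from the t-distribution with 7 df = 0.932157.
Step 6: alpha = 0.1. fail to reject H0.

rho = 0.0333, p = 0.932157, fail to reject H0 at alpha = 0.1.


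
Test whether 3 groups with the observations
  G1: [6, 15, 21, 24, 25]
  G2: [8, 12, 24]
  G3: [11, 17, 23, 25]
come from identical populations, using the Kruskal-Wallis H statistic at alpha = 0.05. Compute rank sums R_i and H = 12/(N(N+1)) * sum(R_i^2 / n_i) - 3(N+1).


Step 1: Combine all N = 12 observations and assign midranks.
sorted (value, group, rank): (6,G1,1), (8,G2,2), (11,G3,3), (12,G2,4), (15,G1,5), (17,G3,6), (21,G1,7), (23,G3,8), (24,G1,9.5), (24,G2,9.5), (25,G1,11.5), (25,G3,11.5)
Step 2: Sum ranks within each group.
R_1 = 34 (n_1 = 5)
R_2 = 15.5 (n_2 = 3)
R_3 = 28.5 (n_3 = 4)
Step 3: H = 12/(N(N+1)) * sum(R_i^2/n_i) - 3(N+1)
     = 12/(12*13) * (34^2/5 + 15.5^2/3 + 28.5^2/4) - 3*13
     = 0.076923 * 514.346 - 39
     = 0.565064.
Step 4: Ties present; correction factor C = 1 - 12/(12^3 - 12) = 0.993007. Corrected H = 0.565064 / 0.993007 = 0.569043.
Step 5: Under H0, H ~ chi^2(2); p-value = 0.752374.
Step 6: alpha = 0.05. fail to reject H0.

H = 0.5690, df = 2, p = 0.752374, fail to reject H0.


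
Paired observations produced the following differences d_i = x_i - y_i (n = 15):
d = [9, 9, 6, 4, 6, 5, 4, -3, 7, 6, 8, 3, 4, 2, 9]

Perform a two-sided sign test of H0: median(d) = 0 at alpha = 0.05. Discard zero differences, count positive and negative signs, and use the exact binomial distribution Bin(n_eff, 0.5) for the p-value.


Step 1: Discard zero differences. Original n = 15; n_eff = number of nonzero differences = 15.
Nonzero differences (with sign): +9, +9, +6, +4, +6, +5, +4, -3, +7, +6, +8, +3, +4, +2, +9
Step 2: Count signs: positive = 14, negative = 1.
Step 3: Under H0: P(positive) = 0.5, so the number of positives S ~ Bin(15, 0.5).
Step 4: Two-sided exact p-value = sum of Bin(15,0.5) probabilities at or below the observed probability = 0.000977.
Step 5: alpha = 0.05. reject H0.

n_eff = 15, pos = 14, neg = 1, p = 0.000977, reject H0.


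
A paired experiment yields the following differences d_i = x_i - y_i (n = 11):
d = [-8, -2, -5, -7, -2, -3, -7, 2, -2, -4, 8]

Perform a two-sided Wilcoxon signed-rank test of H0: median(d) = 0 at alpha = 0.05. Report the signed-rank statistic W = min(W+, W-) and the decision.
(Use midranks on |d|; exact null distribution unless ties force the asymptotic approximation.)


Step 1: Drop any zero differences (none here) and take |d_i|.
|d| = [8, 2, 5, 7, 2, 3, 7, 2, 2, 4, 8]
Step 2: Midrank |d_i| (ties get averaged ranks).
ranks: |8|->10.5, |2|->2.5, |5|->7, |7|->8.5, |2|->2.5, |3|->5, |7|->8.5, |2|->2.5, |2|->2.5, |4|->6, |8|->10.5
Step 3: Attach original signs; sum ranks with positive sign and with negative sign.
W+ = 2.5 + 10.5 = 13
W- = 10.5 + 2.5 + 7 + 8.5 + 2.5 + 5 + 8.5 + 2.5 + 6 = 53
(Check: W+ + W- = 66 should equal n(n+1)/2 = 66.)
Step 4: Test statistic W = min(W+, W-) = 13.
Step 5: Ties in |d|, so use the tie-corrected normal approximation.
        E[W] = n(n+1)/4 = 11*12/4 = 33.
        Tie groups: |d|=2 (t=4), |d|=7 (t=2), |d|=8 (t=2); sum(t^3 - t) = 72.
        Var[W] = n(n+1)(2n+1)/24 - sum(t^3-t)/48 = 3036/24 - 72/48 = 125.
        z = (W - E[W]) / sqrt(Var[W]) = (13 - 33) / 11.1803 = -1.7889.
        Two-sided p = 2*Phi(z) = 0.073638.
Step 6: alpha = 0.05. fail to reject H0.

W+ = 13, W- = 53, W = min = 13, p = 0.073638, fail to reject H0.


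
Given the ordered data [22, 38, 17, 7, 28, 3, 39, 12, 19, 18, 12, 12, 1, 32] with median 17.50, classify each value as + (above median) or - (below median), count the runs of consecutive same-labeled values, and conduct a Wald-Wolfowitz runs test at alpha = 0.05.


Step 1: Compute median = 17.50; label A = above, B = below.
Labels in order: AABBABABAABBBA  (n_A = 7, n_B = 7)
Step 2: Count runs R = 9.
Step 3: Under H0 (random ordering), E[R] = 2*n_A*n_B/(n_A+n_B) + 1 = 2*7*7/14 + 1 = 8.0000.
        Var[R] = 2*n_A*n_B*(2*n_A*n_B - n_A - n_B) / ((n_A+n_B)^2 * (n_A+n_B-1)) = 8232/2548 = 3.2308.
        SD[R] = 1.7974.
Step 4: Continuity-corrected z = (R - 0.5 - E[R]) / SD[R] = (9 - 0.5 - 8.0000) / 1.7974 = 0.2782.
Step 5: Two-sided p-value via normal approximation = 2*(1 - Phi(|z|)) = 0.780879.
Step 6: alpha = 0.05. fail to reject H0.

R = 9, z = 0.2782, p = 0.780879, fail to reject H0.


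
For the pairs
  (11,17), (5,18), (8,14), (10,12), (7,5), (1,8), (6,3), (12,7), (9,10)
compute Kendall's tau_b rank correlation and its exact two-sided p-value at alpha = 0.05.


Step 1: Enumerate the 36 unordered pairs (i,j) with i<j and classify each by sign(x_j-x_i) * sign(y_j-y_i).
  (1,2):dx=-6,dy=+1->D; (1,3):dx=-3,dy=-3->C; (1,4):dx=-1,dy=-5->C; (1,5):dx=-4,dy=-12->C
  (1,6):dx=-10,dy=-9->C; (1,7):dx=-5,dy=-14->C; (1,8):dx=+1,dy=-10->D; (1,9):dx=-2,dy=-7->C
  (2,3):dx=+3,dy=-4->D; (2,4):dx=+5,dy=-6->D; (2,5):dx=+2,dy=-13->D; (2,6):dx=-4,dy=-10->C
  (2,7):dx=+1,dy=-15->D; (2,8):dx=+7,dy=-11->D; (2,9):dx=+4,dy=-8->D; (3,4):dx=+2,dy=-2->D
  (3,5):dx=-1,dy=-9->C; (3,6):dx=-7,dy=-6->C; (3,7):dx=-2,dy=-11->C; (3,8):dx=+4,dy=-7->D
  (3,9):dx=+1,dy=-4->D; (4,5):dx=-3,dy=-7->C; (4,6):dx=-9,dy=-4->C; (4,7):dx=-4,dy=-9->C
  (4,8):dx=+2,dy=-5->D; (4,9):dx=-1,dy=-2->C; (5,6):dx=-6,dy=+3->D; (5,7):dx=-1,dy=-2->C
  (5,8):dx=+5,dy=+2->C; (5,9):dx=+2,dy=+5->C; (6,7):dx=+5,dy=-5->D; (6,8):dx=+11,dy=-1->D
  (6,9):dx=+8,dy=+2->C; (7,8):dx=+6,dy=+4->C; (7,9):dx=+3,dy=+7->C; (8,9):dx=-3,dy=+3->D
Step 2: C = 20, D = 16, total pairs = 36.
Step 3: tau = (C - D)/(n(n-1)/2) = (20 - 16)/36 = 0.111111.
Step 4: Exact two-sided p-value (enumerate n! = 362880 permutations of y under H0): p = 0.761414.
Step 5: alpha = 0.05. fail to reject H0.

tau_b = 0.1111 (C=20, D=16), p = 0.761414, fail to reject H0.


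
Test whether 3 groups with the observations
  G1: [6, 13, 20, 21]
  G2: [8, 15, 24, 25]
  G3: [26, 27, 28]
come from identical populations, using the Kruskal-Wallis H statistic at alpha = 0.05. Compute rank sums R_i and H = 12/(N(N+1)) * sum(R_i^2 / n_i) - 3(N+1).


Step 1: Combine all N = 11 observations and assign midranks.
sorted (value, group, rank): (6,G1,1), (8,G2,2), (13,G1,3), (15,G2,4), (20,G1,5), (21,G1,6), (24,G2,7), (25,G2,8), (26,G3,9), (27,G3,10), (28,G3,11)
Step 2: Sum ranks within each group.
R_1 = 15 (n_1 = 4)
R_2 = 21 (n_2 = 4)
R_3 = 30 (n_3 = 3)
Step 3: H = 12/(N(N+1)) * sum(R_i^2/n_i) - 3(N+1)
     = 12/(11*12) * (15^2/4 + 21^2/4 + 30^2/3) - 3*12
     = 0.090909 * 466.5 - 36
     = 6.409091.
Step 4: No ties, so H is used without correction.
Step 5: Under H0, H ~ chi^2(2); p-value = 0.040577.
Step 6: alpha = 0.05. reject H0.

H = 6.4091, df = 2, p = 0.040577, reject H0.


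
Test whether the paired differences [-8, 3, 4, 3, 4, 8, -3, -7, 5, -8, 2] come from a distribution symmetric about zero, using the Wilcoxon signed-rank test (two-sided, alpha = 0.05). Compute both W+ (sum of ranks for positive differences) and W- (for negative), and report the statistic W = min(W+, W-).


Step 1: Drop any zero differences (none here) and take |d_i|.
|d| = [8, 3, 4, 3, 4, 8, 3, 7, 5, 8, 2]
Step 2: Midrank |d_i| (ties get averaged ranks).
ranks: |8|->10, |3|->3, |4|->5.5, |3|->3, |4|->5.5, |8|->10, |3|->3, |7|->8, |5|->7, |8|->10, |2|->1
Step 3: Attach original signs; sum ranks with positive sign and with negative sign.
W+ = 3 + 5.5 + 3 + 5.5 + 10 + 7 + 1 = 35
W- = 10 + 3 + 8 + 10 = 31
(Check: W+ + W- = 66 should equal n(n+1)/2 = 66.)
Step 4: Test statistic W = min(W+, W-) = 31.
Step 5: Ties in |d|, so use the tie-corrected normal approximation.
        E[W] = n(n+1)/4 = 11*12/4 = 33.
        Tie groups: |d|=3 (t=3), |d|=4 (t=2), |d|=8 (t=3); sum(t^3 - t) = 54.
        Var[W] = n(n+1)(2n+1)/24 - sum(t^3-t)/48 = 3036/24 - 54/48 = 125.375.
        z = (W - E[W]) / sqrt(Var[W]) = (31 - 33) / 11.1971 = -0.1786.
        Two-sided p = 2*Phi(z) = 0.858238.
Step 6: alpha = 0.05. fail to reject H0.

W+ = 35, W- = 31, W = min = 31, p = 0.858238, fail to reject H0.


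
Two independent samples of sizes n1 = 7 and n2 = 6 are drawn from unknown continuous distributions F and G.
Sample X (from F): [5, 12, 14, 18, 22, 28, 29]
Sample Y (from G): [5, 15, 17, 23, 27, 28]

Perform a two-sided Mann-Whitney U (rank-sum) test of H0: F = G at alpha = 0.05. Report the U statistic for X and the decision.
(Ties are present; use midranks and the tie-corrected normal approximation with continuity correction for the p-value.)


Step 1: Combine and sort all 13 observations; assign midranks.
sorted (value, group): (5,X), (5,Y), (12,X), (14,X), (15,Y), (17,Y), (18,X), (22,X), (23,Y), (27,Y), (28,X), (28,Y), (29,X)
ranks: 5->1.5, 5->1.5, 12->3, 14->4, 15->5, 17->6, 18->7, 22->8, 23->9, 27->10, 28->11.5, 28->11.5, 29->13
Step 2: Rank sum for X: R1 = 1.5 + 3 + 4 + 7 + 8 + 11.5 + 13 = 48.
Step 3: U_X = R1 - n1(n1+1)/2 = 48 - 7*8/2 = 48 - 28 = 20.
       U_Y = n1*n2 - U_X = 42 - 20 = 22.
Step 4: Ties are present, so use the tie-corrected normal approximation (with continuity correction) for the p-value.
Step 5: p-value = 0.942900; compare to alpha = 0.05. fail to reject H0.

U_X = 20, p = 0.942900, fail to reject H0 at alpha = 0.05.


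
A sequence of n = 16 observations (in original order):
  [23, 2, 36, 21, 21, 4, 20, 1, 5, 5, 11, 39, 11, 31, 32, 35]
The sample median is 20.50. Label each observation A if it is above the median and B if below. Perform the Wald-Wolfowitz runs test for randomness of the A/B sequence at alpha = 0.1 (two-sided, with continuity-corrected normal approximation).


Step 1: Compute median = 20.50; label A = above, B = below.
Labels in order: ABAAABBBBBBABAAA  (n_A = 8, n_B = 8)
Step 2: Count runs R = 7.
Step 3: Under H0 (random ordering), E[R] = 2*n_A*n_B/(n_A+n_B) + 1 = 2*8*8/16 + 1 = 9.0000.
        Var[R] = 2*n_A*n_B*(2*n_A*n_B - n_A - n_B) / ((n_A+n_B)^2 * (n_A+n_B-1)) = 14336/3840 = 3.7333.
        SD[R] = 1.9322.
Step 4: Continuity-corrected z = (R + 0.5 - E[R]) / SD[R] = (7 + 0.5 - 9.0000) / 1.9322 = -0.7763.
Step 5: Two-sided p-value via normal approximation = 2*(1 - Phi(|z|)) = 0.437558.
Step 6: alpha = 0.1. fail to reject H0.

R = 7, z = -0.7763, p = 0.437558, fail to reject H0.
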